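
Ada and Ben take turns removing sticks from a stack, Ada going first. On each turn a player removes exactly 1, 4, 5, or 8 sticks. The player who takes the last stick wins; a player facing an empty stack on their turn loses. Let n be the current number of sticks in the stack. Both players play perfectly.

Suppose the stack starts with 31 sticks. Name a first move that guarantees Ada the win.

Work bottom-up. With no move the player to move loses. Otherwise the position is W if at least one move leads to an L position for the opponent, and L if every move leads to a W.
n=0: no move → L
n=1: can move to 0, which is L ⇒ W
n=2: the only move is to 1(W), a W ⇒ L
n=3: can move to 2, which is L ⇒ W
n=4: can move to 0, which is L ⇒ W
n=5: can move to 0, which is L ⇒ W
n=6: can move to 2, which is L ⇒ W
n=7: can move to 2, which is L ⇒ W
n=8: can move to 0, which is L ⇒ W
n=9: moves to 8(W), 5(W), 4(W), 1(W); every one is W ⇒ L
n=10: can move to 9, which is L ⇒ W
n=11: moves to 10(W), 7(W), 6(W), 3(W); every one is W ⇒ L
n=12: can move to 11, which is L ⇒ W
n=13: can move to 9, which is L ⇒ W
n=14: can move to 9, which is L ⇒ W
n=15: can move to 11, which is L ⇒ W
n=16: can move to 11, which is L ⇒ W
n=17: can move to 9, which is L ⇒ W
n=18: moves to 17(W), 14(W), 13(W), 10(W); every one is W ⇒ L
n=19: can move to 18, which is L ⇒ W
n=20: moves to 19(W), 16(W), 15(W), 12(W); every one is W ⇒ L
n=21: can move to 20, which is L ⇒ W
n=22: can move to 18, which is L ⇒ W
n=23: can move to 18, which is L ⇒ W
n=24: can move to 20, which is L ⇒ W
n=25: can move to 20, which is L ⇒ W
n=26: can move to 18, which is L ⇒ W
n=27: moves to 26(W), 23(W), 22(W), 19(W); every one is W ⇒ L
n=28: can move to 27, which is L ⇒ W
n=29: moves to 28(W), 25(W), 24(W), 21(W); every one is W ⇒ L
n=30: can move to 29, which is L ⇒ W
n=31: can move to 27, which is L ⇒ W
From 31, the L positions reachable in one move are: 27.

Remove 4, leaving 27.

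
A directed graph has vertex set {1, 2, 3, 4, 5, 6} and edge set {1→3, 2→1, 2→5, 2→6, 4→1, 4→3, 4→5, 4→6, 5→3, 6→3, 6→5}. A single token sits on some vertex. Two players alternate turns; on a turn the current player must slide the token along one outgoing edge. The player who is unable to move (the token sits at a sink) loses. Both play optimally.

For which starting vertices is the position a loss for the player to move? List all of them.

2, 3

Classify positions by backward induction: terminal positions (no move available) are L. From any other position, the mover wins iff some move reaches an L.
Every edge goes from a vertex to one that appears earlier in the order 3, 5, 6, 1, 4, 2, so processing vertices in that order labels each vertex after all of its successors.
3: no outgoing edge → L
5: →3(L), so W
6: →3(L), so W
1: →3(L), so W
4: →3(L), so W
2: →1(W), 6(W), 5(W) — all W, so L
The losing starting vertices are exactly the entries labelled L in this table (2 of them).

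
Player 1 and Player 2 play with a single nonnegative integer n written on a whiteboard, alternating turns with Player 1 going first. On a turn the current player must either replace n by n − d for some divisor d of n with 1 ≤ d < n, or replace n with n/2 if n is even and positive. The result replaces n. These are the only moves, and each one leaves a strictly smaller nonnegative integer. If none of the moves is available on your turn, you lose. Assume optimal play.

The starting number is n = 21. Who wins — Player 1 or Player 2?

Work bottom-up. With no move the player to move loses. Otherwise the position is W if at least one move leads to an L position for the opponent, and L if every move leads to a W.
n=0: no move → L
n=1: no move → L
n=2: W (go to 1, an L position)
n=3: L (sole option 2(W) is W)
n=4: W (go to 3, an L position)
n=5: L (sole option 4(W) is W)
n=6: W (go to 3, an L position)
n=7: L (sole option 6(W) is W)
n=8: W (go to 7, an L position)
n=9: L (options 6(W), 8(W) are all W)
n=10: W (go to 5, an L position)
n=11: L (sole option 10(W) is W)
n=12: W (go to 9, an L position)
n=13: L (sole option 12(W) is W)
n=14: W (go to 7, an L position)
n=15: L (options 10(W), 12(W), 14(W) are all W)
n=16: W (go to 15, an L position)
n=17: L (sole option 16(W) is W)
n=18: W (go to 9, an L position)
n=19: L (sole option 18(W) is W)
n=20: W (go to 15, an L position)
n=21: L (options 14(W), 18(W), 20(W) are all W)
Every move from 21 reaches a W position, so the mover loses.

Player 2 wins.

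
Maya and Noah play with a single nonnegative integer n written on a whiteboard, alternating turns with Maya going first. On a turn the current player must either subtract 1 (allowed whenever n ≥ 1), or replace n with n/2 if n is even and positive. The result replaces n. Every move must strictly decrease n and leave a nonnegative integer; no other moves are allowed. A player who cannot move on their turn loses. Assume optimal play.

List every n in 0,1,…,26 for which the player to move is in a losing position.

0, 2, 5, 7, 9, 11, 13, 15, 17, 19, 21, 23, 25

Classify positions by backward induction: terminal positions (no move available) are L. From any other position, the mover wins iff some move reaches an L.
n=0: no move → L
n=1: can move to 0, which is L ⇒ W
n=2: the only move is to 1(W), a W ⇒ L
n=3: can move to 2, which is L ⇒ W
n=4: can move to 2, which is L ⇒ W
n=5: the only move is to 4(W), a W ⇒ L
n=6: can move to 5, which is L ⇒ W
n=7: the only move is to 6(W), a W ⇒ L
n=8: can move to 7, which is L ⇒ W
n=9: the only move is to 8(W), a W ⇒ L
n=10: can move to 5, which is L ⇒ W
n=11: the only move is to 10(W), a W ⇒ L
n=12: can move to 11, which is L ⇒ W
n=13: the only move is to 12(W), a W ⇒ L
n=14: can move to 7, which is L ⇒ W
n=15: the only move is to 14(W), a W ⇒ L
n=16: can move to 15, which is L ⇒ W
n=17: the only move is to 16(W), a W ⇒ L
n=18: can move to 9, which is L ⇒ W
n=19: the only move is to 18(W), a W ⇒ L
n=20: can move to 19, which is L ⇒ W
n=21: the only move is to 20(W), a W ⇒ L
n=22: can move to 11, which is L ⇒ W
n=23: the only move is to 22(W), a W ⇒ L
n=24: can move to 23, which is L ⇒ W
n=25: the only move is to 24(W), a W ⇒ L
n=26: can move to 13, which is L ⇒ W
Reading off the rows marked L gives the requested list; there are 13 such values of n.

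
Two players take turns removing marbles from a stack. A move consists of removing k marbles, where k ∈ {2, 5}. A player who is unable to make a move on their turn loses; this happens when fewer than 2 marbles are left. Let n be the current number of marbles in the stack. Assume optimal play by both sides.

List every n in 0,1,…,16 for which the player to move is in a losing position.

Compute win/loss labels from the base case upward. A position with no move is L. Any other position is W if it can reach an L in one move, else L.
n=0: no move → L
n=1: no move → L
n=2: →0(L), so W
n=3: →1(L), so W
n=4: →2(W) only, which is W, so L
n=5: →0(L), so W
n=6: →4(L), so W
n=7: →5(W), 2(W) — all W, so L
n=8: →6(W), 3(W) — all W, so L
n=9: →7(L), so W
n=10: →8(L), so W
n=11: →9(W), 6(W) — all W, so L
n=12: →7(L), so W
n=13: →11(L), so W
n=14: →12(W), 9(W) — all W, so L
n=15: →13(W), 10(W) — all W, so L
n=16: →14(L), so W
Reading off the rows marked L gives the requested list; there are 8 such values of n.

0, 1, 4, 7, 8, 11, 14, 15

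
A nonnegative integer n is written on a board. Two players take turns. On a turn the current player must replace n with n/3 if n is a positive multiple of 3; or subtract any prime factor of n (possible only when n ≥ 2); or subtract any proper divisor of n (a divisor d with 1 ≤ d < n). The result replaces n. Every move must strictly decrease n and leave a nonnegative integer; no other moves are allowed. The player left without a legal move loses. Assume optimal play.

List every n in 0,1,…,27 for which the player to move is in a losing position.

0, 1, 4, 9, 14, 20, 26

Build the W/L table. Terminal = L. A non-terminal position is W if it has a move to some L; otherwise it is L.
n=0: no move → L
n=1: no move → L
n=2: reaches L-position 0 → W
n=3: reaches L-position 0 → W
n=4: only reaches 2(W), 3(W), all W → L
n=5: reaches L-position 0 → W
n=6: reaches L-position 4 → W
n=7: reaches L-position 0 → W
n=8: reaches L-position 4 → W
n=9: only reaches 3(W), 6(W), 8(W), all W → L
n=10: reaches L-position 9 → W
n=11: reaches L-position 0 → W
n=12: reaches L-position 4 → W
n=13: reaches L-position 0 → W
n=14: only reaches 7(W), 12(W), 13(W), all W → L
n=15: reaches L-position 14 → W
n=16: reaches L-position 14 → W
n=17: reaches L-position 0 → W
n=18: reaches L-position 9 → W
n=19: reaches L-position 0 → W
n=20: only reaches 10(W), 15(W), 16(W), 18(W), 19(W), all W → L
n=21: reaches L-position 14 → W
n=22: reaches L-position 20 → W
n=23: reaches L-position 0 → W
n=24: reaches L-position 20 → W
n=25: reaches L-position 20 → W
n=26: only reaches 13(W), 24(W), 25(W), all W → L
n=27: reaches L-position 9 → W
The losing starting values of n are exactly the entries labelled L in this table (7 of them).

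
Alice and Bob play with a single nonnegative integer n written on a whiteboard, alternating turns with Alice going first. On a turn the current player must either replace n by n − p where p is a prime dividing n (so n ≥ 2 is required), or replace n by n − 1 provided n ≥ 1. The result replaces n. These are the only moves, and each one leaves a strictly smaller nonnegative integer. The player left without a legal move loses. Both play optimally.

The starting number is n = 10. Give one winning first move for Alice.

Compute win/loss labels from the base case upward. A position with no move is L. Any other position is W if it can reach an L in one move, else L.
n=0: no move → L
n=1: can move to 0, which is L ⇒ W
n=2: can move to 0, which is L ⇒ W
n=3: can move to 0, which is L ⇒ W
n=4: moves to 2(W), 3(W); every one is W ⇒ L
n=5: can move to 0, which is L ⇒ W
n=6: can move to 4, which is L ⇒ W
n=7: can move to 0, which is L ⇒ W
n=8: moves to 6(W), 7(W); every one is W ⇒ L
n=9: can move to 8, which is L ⇒ W
n=10: can move to 8, which is L ⇒ W
From 10, the L positions reachable in one move are: 8.

Move to 8.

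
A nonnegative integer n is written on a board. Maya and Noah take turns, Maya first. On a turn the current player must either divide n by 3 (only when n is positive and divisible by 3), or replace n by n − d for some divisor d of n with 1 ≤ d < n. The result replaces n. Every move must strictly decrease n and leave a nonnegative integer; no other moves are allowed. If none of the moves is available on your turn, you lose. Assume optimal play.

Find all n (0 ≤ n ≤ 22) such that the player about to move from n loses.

0, 1, 4, 7, 9, 11, 13, 15, 17, 19

Label each position W (a win for the player to move) or L (a loss). A position with no legal move is L; any other position is W exactly when some move reaches an L, and L when every move reaches a W.
n=0: no move → L
n=1: no move → L
n=2: reaches L-position 1 → W
n=3: reaches L-position 1 → W
n=4: only reaches 2(W), 3(W), all W → L
n=5: reaches L-position 4 → W
n=6: reaches L-position 4 → W
n=7: only reaches 6(W), which is W → L
n=8: reaches L-position 4 → W
n=9: only reaches 3(W), 6(W), 8(W), all W → L
n=10: reaches L-position 9 → W
n=11: only reaches 10(W), which is W → L
n=12: reaches L-position 4 → W
n=13: only reaches 12(W), which is W → L
n=14: reaches L-position 7 → W
n=15: only reaches 5(W), 10(W), 12(W), 14(W), all W → L
n=16: reaches L-position 15 → W
n=17: only reaches 16(W), which is W → L
n=18: reaches L-position 9 → W
n=19: only reaches 18(W), which is W → L
n=20: reaches L-position 15 → W
n=21: reaches L-position 7 → W
n=22: reaches L-position 11 → W
Reading off the rows marked L gives the requested list; there are 10 such values of n.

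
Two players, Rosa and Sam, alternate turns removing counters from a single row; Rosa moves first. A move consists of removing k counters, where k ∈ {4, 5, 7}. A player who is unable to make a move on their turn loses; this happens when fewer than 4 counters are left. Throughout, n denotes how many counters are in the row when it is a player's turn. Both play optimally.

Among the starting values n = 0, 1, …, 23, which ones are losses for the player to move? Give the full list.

Classify positions by backward induction: terminal positions (no move available) are L. From any other position, the mover wins iff some move reaches an L.
n=0: no move → L
n=1: no move → L
n=2: no move → L
n=3: no move → L
n=4: can move to 0, which is L ⇒ W
n=5: can move to 1, which is L ⇒ W
n=6: can move to 2, which is L ⇒ W
n=7: can move to 3, which is L ⇒ W
n=8: can move to 3, which is L ⇒ W
n=9: can move to 2, which is L ⇒ W
n=10: can move to 3, which is L ⇒ W
n=11: moves to 7(W), 6(W), 4(W); every one is W ⇒ L
n=12: moves to 8(W), 7(W), 5(W); every one is W ⇒ L
n=13: moves to 9(W), 8(W), 6(W); every one is W ⇒ L
n=14: moves to 10(W), 9(W), 7(W); every one is W ⇒ L
n=15: can move to 11, which is L ⇒ W
n=16: can move to 12, which is L ⇒ W
n=17: can move to 13, which is L ⇒ W
n=18: can move to 14, which is L ⇒ W
n=19: can move to 14, which is L ⇒ W
n=20: can move to 13, which is L ⇒ W
n=21: can move to 14, which is L ⇒ W
n=22: moves to 18(W), 17(W), 15(W); every one is W ⇒ L
n=23: moves to 19(W), 18(W), 16(W); every one is W ⇒ L
Reading off the rows marked L gives the requested list; there are 10 such values of n.

0, 1, 2, 3, 11, 12, 13, 14, 22, 23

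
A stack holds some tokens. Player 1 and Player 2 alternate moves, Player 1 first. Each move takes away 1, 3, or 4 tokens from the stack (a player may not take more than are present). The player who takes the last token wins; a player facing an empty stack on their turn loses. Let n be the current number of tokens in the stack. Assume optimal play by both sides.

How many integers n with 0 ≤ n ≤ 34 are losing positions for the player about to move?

Classify positions by backward induction: terminal positions (no move available) are L. From any other position, the mover wins iff some move reaches an L.
n=0: no move → L
n=1: →0(L), so W
n=2: →1(W) only, which is W, so L
n=3: →2(L), so W
n=4: →0(L), so W
n=5: →2(L), so W
n=6: →2(L), so W
n=7: →6(W), 4(W), 3(W) — all W, so L
n=8: →7(L), so W
n=9: →8(W), 6(W), 5(W) — all W, so L
n=10: →9(L), so W
n=11: →7(L), so W
n=12: →9(L), so W
n=13: →9(L), so W
n=14: →13(W), 11(W), 10(W) — all W, so L
n=15: →14(L), so W
n=16: →15(W), 13(W), 12(W) — all W, so L
n=17: →16(L), so W
n=18: →14(L), so W
n=19: →16(L), so W
n=20: →16(L), so W
n=21: →20(W), 18(W), 17(W) — all W, so L
n=22: →21(L), so W
n=23: →22(W), 20(W), 19(W) — all W, so L
n=24: →23(L), so W
n=25: →21(L), so W
n=26: →23(L), so W
n=27: →23(L), so W
n=28: →27(W), 25(W), 24(W) — all W, so L
n=29: →28(L), so W
n=30: →29(W), 27(W), 26(W) — all W, so L
n=31: →30(L), so W
n=32: →28(L), so W
n=33: →30(L), so W
n=34: →30(L), so W
L entries with 0 ≤ n ≤ 34: n = 0, 2, 7, 9, 14, 16, 21, 23, 28, 30; that makes 10.

10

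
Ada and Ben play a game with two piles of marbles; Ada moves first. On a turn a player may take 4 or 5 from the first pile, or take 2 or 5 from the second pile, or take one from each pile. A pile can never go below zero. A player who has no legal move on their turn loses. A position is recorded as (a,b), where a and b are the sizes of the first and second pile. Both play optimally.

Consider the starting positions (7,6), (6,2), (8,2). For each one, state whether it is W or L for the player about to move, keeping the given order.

(7,6): W, (6,2): L, (8,2): W

Compute win/loss labels from the base case upward. A position with no move is L. Any other position is W if it can reach an L in one move, else L.
No move ever increases a pile, so every position that can arise here has a ≤ 8 and b ≤ 6; it is enough to label the cells with 0 ≤ a ≤ 8 and 0 ≤ b ≤ 6.
Every move lowers a or b (never raises either), so fill the grid row by row in increasing a, and left to right within a row: each cell's successors are then already labelled.
      b=0  b=1  b=2  b=3  b=4  b=5  b=6
a=0:    L    L    W    W    L    W    W
a=1:    L    W    W    L    L    W    W
a=2:    L    W    W    L    W    W    L
a=3:    L    W    W    L    W    W    L
a=4:    W    W    L    L    W    W    L
a=5:    W    W    L    W    W    L    L
a=6:    W    L    L    W    W    L    W
a=7:    W    L    W    W    L    L    W
a=8:    W    L    W    W    L    W    W
Cells with no legal move (terminal, hence L): (0,0), (0,1), (1,0), (2,0), (3,0).
The remaining L cells, each justified by listing all of its moves:
(0,4): the only move is to (0,2)(W), a W ⇒ L
(1,3): moves to (1,1)(W), (0,2)(W); every one is W ⇒ L
(1,4): moves to (1,2)(W), (0,3)(W); every one is W ⇒ L
(2,3): moves to (2,1)(W), (1,2)(W); every one is W ⇒ L
(2,6): moves to (2,4)(W), (2,1)(W), (1,5)(W); every one is W ⇒ L
(3,3): moves to (3,1)(W), (2,2)(W); every one is W ⇒ L
(3,6): moves to (3,4)(W), (3,1)(W), (2,5)(W); every one is W ⇒ L
(4,2): moves to (0,2)(W), (4,0)(W), (3,1)(W); every one is W ⇒ L
(4,3): moves to (0,3)(W), (4,1)(W), (3,2)(W); every one is W ⇒ L
(4,6): moves to (0,6)(W), (4,4)(W), (4,1)(W), (3,5)(W); every one is W ⇒ L
(5,2): moves to (1,2)(W), (0,2)(W), (5,0)(W), (4,1)(W); every one is W ⇒ L
(5,5): moves to (1,5)(W), (0,5)(W), (5,3)(W), (5,0)(W), (4,4)(W); every one is W ⇒ L
(5,6): moves to (1,6)(W), (0,6)(W), (5,4)(W), (5,1)(W), (4,5)(W); every one is W ⇒ L
(6,1): moves to (2,1)(W), (1,1)(W), (5,0)(W); every one is W ⇒ L
(6,2): moves to (2,2)(W), (1,2)(W), (6,0)(W), (5,1)(W); every one is W ⇒ L
(6,5): moves to (2,5)(W), (1,5)(W), (6,3)(W), (6,0)(W), (5,4)(W); every one is W ⇒ L
(7,1): moves to (3,1)(W), (2,1)(W), (6,0)(W); every one is W ⇒ L
(7,4): moves to (3,4)(W), (2,4)(W), (7,2)(W), (6,3)(W); every one is W ⇒ L
(7,5): moves to (3,5)(W), (2,5)(W), (7,3)(W), (7,0)(W), (6,4)(W); every one is W ⇒ L
(8,1): moves to (4,1)(W), (3,1)(W), (7,0)(W); every one is W ⇒ L
(8,4): moves to (4,4)(W), (3,4)(W), (8,2)(W), (7,3)(W); every one is W ⇒ L
Every other cell has at least one move into one of the L cells above, so it is W.
(7,6): the move to (3,6) reaches an L cell, so W
(6,2): one of the L cells justified above, so L
(8,2): the move to (4,2) reaches an L cell, so W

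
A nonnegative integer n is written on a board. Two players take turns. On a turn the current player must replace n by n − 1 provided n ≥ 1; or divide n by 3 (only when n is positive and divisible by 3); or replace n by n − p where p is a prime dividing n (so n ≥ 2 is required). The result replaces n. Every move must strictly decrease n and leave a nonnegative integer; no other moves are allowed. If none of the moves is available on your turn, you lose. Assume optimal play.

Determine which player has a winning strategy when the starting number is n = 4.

Use the standard recursion: the mover loses at a terminal position; elsewhere, the mover wins exactly when some move hands the opponent an L position.
n=0: no move → L
n=1: W (go to 0, an L position)
n=2: W (go to 0, an L position)
n=3: W (go to 0, an L position)
n=4: L (options 2(W), 3(W) are all W)
Every move from 4 reaches a W position, so the mover loses.

The second player wins.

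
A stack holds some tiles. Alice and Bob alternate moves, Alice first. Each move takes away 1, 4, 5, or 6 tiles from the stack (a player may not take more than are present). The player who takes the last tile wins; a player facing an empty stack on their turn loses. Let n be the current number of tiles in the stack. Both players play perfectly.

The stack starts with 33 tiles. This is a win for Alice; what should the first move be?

Label each position W (a win for the player to move) or L (a loss). A position with no legal move is L; any other position is W exactly when some move reaches an L, and L when every move reaches a W.
n=0: no move → L
n=1: W (go to 0, an L position)
n=2: L (sole option 1(W) is W)
n=3: W (go to 2, an L position)
n=4: W (go to 0, an L position)
n=5: W (go to 0, an L position)
n=6: W (go to 2, an L position)
n=7: W (go to 2, an L position)
n=8: W (go to 2, an L position)
n=9: L (options 8(W), 5(W), 4(W), 3(W) are all W)
n=10: W (go to 9, an L position)
n=11: L (options 10(W), 7(W), 6(W), 5(W) are all W)
n=12: W (go to 11, an L position)
n=13: W (go to 9, an L position)
n=14: W (go to 9, an L position)
n=15: W (go to 11, an L position)
n=16: W (go to 11, an L position)
n=17: W (go to 11, an L position)
n=18: L (options 17(W), 14(W), 13(W), 12(W) are all W)
n=19: W (go to 18, an L position)
n=20: L (options 19(W), 16(W), 15(W), 14(W) are all W)
n=21: W (go to 20, an L position)
n=22: W (go to 18, an L position)
n=23: W (go to 18, an L position)
n=24: W (go to 20, an L position)
n=25: W (go to 20, an L position)
n=26: W (go to 20, an L position)
n=27: L (options 26(W), 23(W), 22(W), 21(W) are all W)
n=28: W (go to 27, an L position)
n=29: L (options 28(W), 25(W), 24(W), 23(W) are all W)
n=30: W (go to 29, an L position)
n=31: W (go to 27, an L position)
n=32: W (go to 27, an L position)
n=33: W (go to 29, an L position)
From 33, the L positions reachable in one move are: 29, 27. Any move reaching one of these is winning.

Remove 4, leaving 29.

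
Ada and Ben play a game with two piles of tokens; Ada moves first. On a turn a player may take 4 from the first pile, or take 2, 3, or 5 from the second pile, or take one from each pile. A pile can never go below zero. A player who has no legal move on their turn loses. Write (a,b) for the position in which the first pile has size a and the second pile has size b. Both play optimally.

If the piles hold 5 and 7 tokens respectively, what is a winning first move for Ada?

Positions with no move are L. A position that does have a move is losing for the player to move precisely when every available move leads to a winning position for the opponent. Fill in the labels:
No move ever increases a pile, so every position that can arise here has a ≤ 5 and b ≤ 7; it is enough to label the cells with 0 ≤ a ≤ 5 and 0 ≤ b ≤ 7.
Every move lowers a or b (never raises either), so fill the grid row by row in increasing a, and left to right within a row: each cell's successors are then already labelled.
      b=0  b=1  b=2  b=3  b=4  b=5  b=6  b=7
a=0:    L    L    W    W    W    W    W    L
a=1:    L    W    W    W    L    W    W    W
a=2:    L    W    W    W    L    W    W    W
a=3:    L    W    W    W    L    W    W    W
a=4:    W    W    L    L    W    W    W    W
a=5:    W    L    L    W    W    W    W    W
Cells with no legal move (terminal, hence L): (0,0), (0,1), (1,0), (2,0), (3,0).
The remaining L cells, each justified by listing all of its moves:
(0,7): →(0,5)(W), (0,4)(W), (0,2)(W) — all W, so L
(1,4): →(1,2)(W), (1,1)(W), (0,3)(W) — all W, so L
(2,4): →(2,2)(W), (2,1)(W), (1,3)(W) — all W, so L
(3,4): →(3,2)(W), (3,1)(W), (2,3)(W) — all W, so L
(4,2): →(0,2)(W), (4,0)(W), (3,1)(W) — all W, so L
(4,3): →(0,3)(W), (4,1)(W), (4,0)(W), (3,2)(W) — all W, so L
(5,1): →(1,1)(W), (4,0)(W) — all W, so L
(5,2): →(1,2)(W), (5,0)(W), (4,1)(W) — all W, so L
Every other cell has at least one move into one of the L cells above, so it is W.
From (5,7), the L positions reachable in one move are: (5,2).

Move to (5,2).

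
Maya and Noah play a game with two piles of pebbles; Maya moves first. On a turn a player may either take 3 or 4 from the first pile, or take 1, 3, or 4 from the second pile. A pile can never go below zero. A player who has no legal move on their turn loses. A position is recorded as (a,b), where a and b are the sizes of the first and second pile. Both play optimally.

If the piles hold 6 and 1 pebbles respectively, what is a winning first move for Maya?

Work bottom-up. With no move the player to move loses. Otherwise the position is W if at least one move leads to an L position for the opponent, and L if every move leads to a W.
No move ever increases a pile, so every position that can arise here has a ≤ 6 and b ≤ 1; it is enough to label the cells with 0 ≤ a ≤ 6 and 0 ≤ b ≤ 1.
Every move lowers a or b (never raises either), so fill the grid row by row in increasing a, and left to right within a row: each cell's successors are then already labelled.
      b=0  b=1
a=0:    L    W
a=1:    L    W
a=2:    L    W
a=3:    W    L
a=4:    W    L
a=5:    W    L
a=6:    W    W
Cells with no legal move (terminal, hence L): (0,0), (1,0), (2,0).
The remaining L cells, each justified by listing all of its moves:
(3,1): only reaches (0,1)(W), (3,0)(W), all W → L
(4,1): only reaches (1,1)(W), (0,1)(W), (4,0)(W), all W → L
(5,1): only reaches (2,1)(W), (1,1)(W), (5,0)(W), all W → L
Every other cell has at least one move into one of the L cells above, so it is W.
From (6,1), the L positions reachable in one move are: (3,1).

Move to (3,1).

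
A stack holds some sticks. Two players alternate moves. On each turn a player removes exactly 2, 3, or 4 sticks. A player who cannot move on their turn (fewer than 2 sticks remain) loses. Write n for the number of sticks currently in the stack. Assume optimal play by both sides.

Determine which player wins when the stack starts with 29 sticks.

Positions with no move are L. A position that does have a move is losing for the player to move precisely when every available move leads to a winning position for the opponent. Fill in the labels:
n=0: no move → L
n=1: no move → L
n=2: can move to 0, which is L ⇒ W
n=3: can move to 1, which is L ⇒ W
n=4: can move to 1, which is L ⇒ W
n=5: can move to 1, which is L ⇒ W
n=6: moves to 4(W), 3(W), 2(W); every one is W ⇒ L
n=7: moves to 5(W), 4(W), 3(W); every one is W ⇒ L
n=8: can move to 6, which is L ⇒ W
n=9: can move to 7, which is L ⇒ W
n=10: can move to 7, which is L ⇒ W
n=11: can move to 7, which is L ⇒ W
n=12: moves to 10(W), 9(W), 8(W); every one is W ⇒ L
n=13: moves to 11(W), 10(W), 9(W); every one is W ⇒ L
n=14: can move to 12, which is L ⇒ W
n=15: can move to 13, which is L ⇒ W
n=16: can move to 13, which is L ⇒ W
n=17: can move to 13, which is L ⇒ W
n=18: moves to 16(W), 15(W), 14(W); every one is W ⇒ L
n=19: moves to 17(W), 16(W), 15(W); every one is W ⇒ L
n=20: can move to 18, which is L ⇒ W
n=21: can move to 19, which is L ⇒ W
n=22: can move to 19, which is L ⇒ W
n=23: can move to 19, which is L ⇒ W
n=24: moves to 22(W), 21(W), 20(W); every one is W ⇒ L
n=25: moves to 23(W), 22(W), 21(W); every one is W ⇒ L
n=26: can move to 24, which is L ⇒ W
n=27: can move to 25, which is L ⇒ W
n=28: can move to 25, which is L ⇒ W
n=29: can move to 25, which is L ⇒ W
The starting position 29 is W: the player to move should remove 4, leaving 25, handing over an L position.

The first player wins.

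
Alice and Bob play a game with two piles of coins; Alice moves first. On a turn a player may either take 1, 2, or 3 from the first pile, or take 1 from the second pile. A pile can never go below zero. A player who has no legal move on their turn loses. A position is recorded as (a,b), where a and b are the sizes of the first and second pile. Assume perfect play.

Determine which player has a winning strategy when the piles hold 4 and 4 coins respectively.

Bob wins.

Work bottom-up. With no move the player to move loses. Otherwise the position is W if at least one move leads to an L position for the opponent, and L if every move leads to a W.
No move ever increases a pile, so every position that can arise here has a ≤ 4 and b ≤ 4; it is enough to label the cells with 0 ≤ a ≤ 4 and 0 ≤ b ≤ 4.
Every move lowers a or b (never raises either), so fill the grid row by row in increasing a, and left to right within a row: each cell's successors are then already labelled.
      b=0  b=1  b=2  b=3  b=4
a=0:    L    W    L    W    L
a=1:    W    L    W    L    W
a=2:    W    W    W    W    W
a=3:    W    W    W    W    W
a=4:    L    W    L    W    L
Cells with no legal move (terminal, hence L): (0,0).
The remaining L cells, each justified by listing all of its moves:
(0,2): L (sole option (0,1)(W) is W)
(0,4): L (sole option (0,3)(W) is W)
(1,1): L (options (0,1)(W), (1,0)(W) are all W)
(1,3): L (options (0,3)(W), (1,2)(W) are all W)
(4,0): L (options (3,0)(W), (2,0)(W), (1,0)(W) are all W)
(4,2): L (options (3,2)(W), (2,2)(W), (1,2)(W), (4,1)(W) are all W)
(4,4): L (options (3,4)(W), (2,4)(W), (1,4)(W), (4,3)(W) are all W)
Every other cell has at least one move into one of the L cells above, so it is W.
The starting position (4,4) is L: whatever Alice does, the opponent receives a W position.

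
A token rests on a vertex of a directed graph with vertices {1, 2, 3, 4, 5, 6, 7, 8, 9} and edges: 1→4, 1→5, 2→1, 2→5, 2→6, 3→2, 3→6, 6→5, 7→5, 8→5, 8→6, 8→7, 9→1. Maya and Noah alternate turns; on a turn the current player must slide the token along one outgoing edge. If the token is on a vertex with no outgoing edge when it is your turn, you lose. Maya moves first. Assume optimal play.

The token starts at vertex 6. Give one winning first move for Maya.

Build the W/L table. Terminal = L. A non-terminal position is W if it has a move to some L; otherwise it is L.
Every edge goes from a vertex to one that appears earlier in the order 5, 4, 1, 9, 6, 7, 2, 3, 8, so processing vertices in that order labels each vertex after all of its successors.
5: no outgoing edge → L
4: no outgoing edge → L
1: reaches L-position 4 → W
9: only reaches 1(W), which is W → L
6: reaches L-position 5 → W
7: reaches L-position 5 → W
2: reaches L-position 5 → W
3: only reaches 2(W), 6(W), all W → L
8: reaches L-position 5 → W
From 6, the L positions reachable in one move are: 5.

Move to 5.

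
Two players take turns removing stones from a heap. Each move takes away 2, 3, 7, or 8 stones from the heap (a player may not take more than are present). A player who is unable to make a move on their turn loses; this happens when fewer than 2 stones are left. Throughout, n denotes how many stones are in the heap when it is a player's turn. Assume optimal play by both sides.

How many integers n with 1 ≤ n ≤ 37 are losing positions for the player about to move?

Positions with no move are L. A position that does have a move is losing for the player to move precisely when every available move leads to a winning position for the opponent. Fill in the labels:
n=0: no move → L
n=1: no move → L
n=2: W (go to 0, an L position)
n=3: W (go to 1, an L position)
n=4: W (go to 1, an L position)
n=5: L (options 3(W), 2(W) are all W)
n=6: L (options 4(W), 3(W) are all W)
n=7: W (go to 5, an L position)
n=8: W (go to 6, an L position)
n=9: W (go to 6, an L position)
n=10: L (options 8(W), 7(W), 3(W), 2(W) are all W)
n=11: L (options 9(W), 8(W), 4(W), 3(W) are all W)
n=12: W (go to 10, an L position)
n=13: W (go to 11, an L position)
n=14: W (go to 11, an L position)
n=15: L (options 13(W), 12(W), 8(W), 7(W) are all W)
n=16: L (options 14(W), 13(W), 9(W), 8(W) are all W)
n=17: W (go to 15, an L position)
n=18: W (go to 16, an L position)
n=19: W (go to 16, an L position)
n=20: L (options 18(W), 17(W), 13(W), 12(W) are all W)
n=21: L (options 19(W), 18(W), 14(W), 13(W) are all W)
n=22: W (go to 20, an L position)
n=23: W (go to 21, an L position)
n=24: W (go to 21, an L position)
n=25: L (options 23(W), 22(W), 18(W), 17(W) are all W)
n=26: L (options 24(W), 23(W), 19(W), 18(W) are all W)
n=27: W (go to 25, an L position)
n=28: W (go to 26, an L position)
n=29: W (go to 26, an L position)
n=30: L (options 28(W), 27(W), 23(W), 22(W) are all W)
n=31: L (options 29(W), 28(W), 24(W), 23(W) are all W)
n=32: W (go to 30, an L position)
n=33: W (go to 31, an L position)
n=34: W (go to 31, an L position)
n=35: L (options 33(W), 32(W), 28(W), 27(W) are all W)
n=36: L (options 34(W), 33(W), 29(W), 28(W) are all W)
n=37: W (go to 35, an L position)
L entries with 1 ≤ n ≤ 37 (n=0 is outside the asked range and is not counted): n = 1, 5, 6, 10, 11, 15, 16, 20, 21, 25, 26, 30, 31, 35, 36; that makes 15.

15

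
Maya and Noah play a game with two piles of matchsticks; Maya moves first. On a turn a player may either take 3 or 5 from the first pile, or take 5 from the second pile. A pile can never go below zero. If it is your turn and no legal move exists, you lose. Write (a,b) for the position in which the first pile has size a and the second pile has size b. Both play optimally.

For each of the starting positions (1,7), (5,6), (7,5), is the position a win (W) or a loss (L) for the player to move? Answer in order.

Positions with no move are L. A position that does have a move is losing for the player to move precisely when every available move leads to a winning position for the opponent. Fill in the labels:
No move ever increases a pile, so every position that can arise here has a ≤ 7 and b ≤ 7; it is enough to label the cells with 0 ≤ a ≤ 7 and 0 ≤ b ≤ 7.
Every move lowers a or b (never raises either), so fill the grid row by row in increasing a, and left to right within a row: each cell's successors are then already labelled.
      b=0  b=1  b=2  b=3  b=4  b=5  b=6  b=7
a=0:    L    L    L    L    L    W    W    W
a=1:    L    L    L    L    L    W    W    W
a=2:    L    L    L    L    L    W    W    W
a=3:    W    W    W    W    W    L    L    L
a=4:    W    W    W    W    W    L    L    L
a=5:    W    W    W    W    W    L    L    L
a=6:    W    W    W    W    W    W    W    W
a=7:    W    W    W    W    W    W    W    W
Cells with no legal move (terminal, hence L): (0,0), (0,1), (0,2), (0,3), (0,4), (1,0), (1,1), (1,2), (1,3), (1,4), (2,0), (2,1), (2,2), (2,3), (2,4).
The remaining L cells, each justified by listing all of its moves:
(3,5): only reaches (0,5)(W), (3,0)(W), all W → L
(3,6): only reaches (0,6)(W), (3,1)(W), all W → L
(3,7): only reaches (0,7)(W), (3,2)(W), all W → L
(4,5): only reaches (1,5)(W), (4,0)(W), all W → L
(4,6): only reaches (1,6)(W), (4,1)(W), all W → L
(4,7): only reaches (1,7)(W), (4,2)(W), all W → L
(5,5): only reaches (2,5)(W), (0,5)(W), (5,0)(W), all W → L
(5,6): only reaches (2,6)(W), (0,6)(W), (5,1)(W), all W → L
(5,7): only reaches (2,7)(W), (0,7)(W), (5,2)(W), all W → L
Every other cell has at least one move into one of the L cells above, so it is W.
(1,7): the move to (1,2) reaches an L cell, so W
(5,6): one of the L cells justified above, so L
(7,5): the move to (4,5) reaches an L cell, so W

(1,7): W, (5,6): L, (7,5): W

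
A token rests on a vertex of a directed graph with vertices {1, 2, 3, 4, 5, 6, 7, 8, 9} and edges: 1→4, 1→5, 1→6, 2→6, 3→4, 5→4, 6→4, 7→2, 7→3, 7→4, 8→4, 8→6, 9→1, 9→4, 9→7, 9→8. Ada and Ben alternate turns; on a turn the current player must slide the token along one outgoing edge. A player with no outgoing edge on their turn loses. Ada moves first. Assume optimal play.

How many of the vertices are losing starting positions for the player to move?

Compute win/loss labels from the base case upward. A position with no move is L. Any other position is W if it can reach an L in one move, else L.
Every edge goes from a vertex to one that appears earlier in the order 4, 5, 6, 8, 2, 3, 7, 1, 9, so processing vertices in that order labels each vertex after all of its successors.
4: no outgoing edge → L
5: can move to 4, which is L ⇒ W
6: can move to 4, which is L ⇒ W
8: can move to 4, which is L ⇒ W
2: the only move is to 6(W), a W ⇒ L
3: can move to 4, which is L ⇒ W
7: can move to 2, which is L ⇒ W
1: can move to 4, which is L ⇒ W
9: can move to 4, which is L ⇒ W
The L vertices are 2, 4; that is 2 in all.

2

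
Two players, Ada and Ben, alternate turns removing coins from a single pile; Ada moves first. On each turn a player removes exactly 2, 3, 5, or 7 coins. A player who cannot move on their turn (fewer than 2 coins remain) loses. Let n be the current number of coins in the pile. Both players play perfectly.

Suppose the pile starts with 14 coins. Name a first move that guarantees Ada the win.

Use the standard recursion: the mover loses at a terminal position; elsewhere, the mover wins exactly when some move hands the opponent an L position.
n=0: no move → L
n=1: no move → L
n=2: reaches L-position 0 → W
n=3: reaches L-position 1 → W
n=4: reaches L-position 1 → W
n=5: reaches L-position 0 → W
n=6: reaches L-position 1 → W
n=7: reaches L-position 0 → W
n=8: reaches L-position 1 → W
n=9: only reaches 7(W), 6(W), 4(W), 2(W), all W → L
n=10: only reaches 8(W), 7(W), 5(W), 3(W), all W → L
n=11: reaches L-position 9 → W
n=12: reaches L-position 10 → W
n=13: reaches L-position 10 → W
n=14: reaches L-position 9 → W
From 14, the L positions reachable in one move are: 9.

Remove 5, leaving 9.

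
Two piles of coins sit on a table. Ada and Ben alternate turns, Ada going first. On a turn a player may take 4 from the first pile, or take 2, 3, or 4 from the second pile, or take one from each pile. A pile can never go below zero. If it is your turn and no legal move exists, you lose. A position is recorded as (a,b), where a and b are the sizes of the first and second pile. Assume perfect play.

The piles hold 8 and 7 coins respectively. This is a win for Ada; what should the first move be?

Move to (7,6).

Use the standard recursion: the mover loses at a terminal position; elsewhere, the mover wins exactly when some move hands the opponent an L position.
No move ever increases a pile, so every position that can arise here has a ≤ 8 and b ≤ 7; it is enough to label the cells with 0 ≤ a ≤ 8 and 0 ≤ b ≤ 7.
Every move lowers a or b (never raises either), so fill the grid row by row in increasing a, and left to right within a row: each cell's successors are then already labelled.
      b=0  b=1  b=2  b=3  b=4  b=5  b=6  b=7
a=0:    L    L    W    W    W    W    L    L
a=1:    L    W    W    W    W    L    L    W
a=2:    L    W    W    W    W    L    W    W
a=3:    L    W    W    W    W    L    W    W
a=4:    W    W    L    L    W    W    W    W
a=5:    W    L    L    W    W    W    W    L
a=6:    W    L    W    W    W    W    L    L
a=7:    W    L    W    W    W    W    L    W
a=8:    L    L    W    W    W    W    L    W
Cells with no legal move (terminal, hence L): (0,0), (0,1), (1,0), (2,0), (3,0).
The remaining L cells, each justified by listing all of its moves:
(0,6): →(0,4)(W), (0,3)(W), (0,2)(W) — all W, so L
(0,7): →(0,5)(W), (0,4)(W), (0,3)(W) — all W, so L
(1,5): →(1,3)(W), (1,2)(W), (1,1)(W), (0,4)(W) — all W, so L
(1,6): →(1,4)(W), (1,3)(W), (1,2)(W), (0,5)(W) — all W, so L
(2,5): →(2,3)(W), (2,2)(W), (2,1)(W), (1,4)(W) — all W, so L
(3,5): →(3,3)(W), (3,2)(W), (3,1)(W), (2,4)(W) — all W, so L
(4,2): →(0,2)(W), (4,0)(W), (3,1)(W) — all W, so L
(4,3): →(0,3)(W), (4,1)(W), (4,0)(W), (3,2)(W) — all W, so L
(5,1): →(1,1)(W), (4,0)(W) — all W, so L
(5,2): →(1,2)(W), (5,0)(W), (4,1)(W) — all W, so L
(5,7): →(1,7)(W), (5,5)(W), (5,4)(W), (5,3)(W), (4,6)(W) — all W, so L
(6,1): →(2,1)(W), (5,0)(W) — all W, so L
(6,6): →(2,6)(W), (6,4)(W), (6,3)(W), (6,2)(W), (5,5)(W) — all W, so L
(6,7): →(2,7)(W), (6,5)(W), (6,4)(W), (6,3)(W), (5,6)(W) — all W, so L
(7,1): →(3,1)(W), (6,0)(W) — all W, so L
(7,6): →(3,6)(W), (7,4)(W), (7,3)(W), (7,2)(W), (6,5)(W) — all W, so L
(8,0): →(4,0)(W) only, which is W, so L
(8,1): →(4,1)(W), (7,0)(W) — all W, so L
(8,6): →(4,6)(W), (8,4)(W), (8,3)(W), (8,2)(W), (7,5)(W) — all W, so L
Every other cell has at least one move into one of the L cells above, so it is W.
From (8,7), the L positions reachable in one move are: (7,6).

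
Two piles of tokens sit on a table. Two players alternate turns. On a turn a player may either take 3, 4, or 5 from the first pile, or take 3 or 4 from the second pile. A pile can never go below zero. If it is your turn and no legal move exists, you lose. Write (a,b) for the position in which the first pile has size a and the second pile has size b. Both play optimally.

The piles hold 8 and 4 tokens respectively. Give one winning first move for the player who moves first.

Build the W/L table. Terminal = L. A non-terminal position is W if it has a move to some L; otherwise it is L.
No move ever increases a pile, so every position that can arise here has a ≤ 8 and b ≤ 4; it is enough to label the cells with 0 ≤ a ≤ 8 and 0 ≤ b ≤ 4.
Every move lowers a or b (never raises either), so fill the grid row by row in increasing a, and left to right within a row: each cell's successors are then already labelled.
      b=0  b=1  b=2  b=3  b=4
a=0:    L    L    L    W    W
a=1:    L    L    L    W    W
a=2:    L    L    L    W    W
a=3:    W    W    W    L    L
a=4:    W    W    W    L    L
a=5:    W    W    W    L    L
a=6:    W    W    W    W    W
a=7:    W    W    W    W    W
a=8:    L    L    L    W    W
Cells with no legal move (terminal, hence L): (0,0), (0,1), (0,2), (1,0), (1,1), (1,2), (2,0), (2,1), (2,2).
The remaining L cells, each justified by listing all of its moves:
(3,3): →(0,3)(W), (3,0)(W) — all W, so L
(3,4): →(0,4)(W), (3,1)(W), (3,0)(W) — all W, so L
(4,3): →(1,3)(W), (0,3)(W), (4,0)(W) — all W, so L
(4,4): →(1,4)(W), (0,4)(W), (4,1)(W), (4,0)(W) — all W, so L
(5,3): →(2,3)(W), (1,3)(W), (0,3)(W), (5,0)(W) — all W, so L
(5,4): →(2,4)(W), (1,4)(W), (0,4)(W), (5,1)(W), (5,0)(W) — all W, so L
(8,0): →(5,0)(W), (4,0)(W), (3,0)(W) — all W, so L
(8,1): →(5,1)(W), (4,1)(W), (3,1)(W) — all W, so L
(8,2): →(5,2)(W), (4,2)(W), (3,2)(W) — all W, so L
Every other cell has at least one move into one of the L cells above, so it is W.
From (8,4), the L positions reachable in one move are: (5,4), (4,4), (3,4), (8,1), (8,0). Any move reaching one of these is winning.

Move to (5,4).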